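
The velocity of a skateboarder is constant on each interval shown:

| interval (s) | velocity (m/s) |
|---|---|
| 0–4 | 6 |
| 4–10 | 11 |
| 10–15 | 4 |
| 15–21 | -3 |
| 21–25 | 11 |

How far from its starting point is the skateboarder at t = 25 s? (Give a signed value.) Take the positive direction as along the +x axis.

Net displacement equals the area under the velocity-time graph (areas below the axis count negative).
0–4 s: 6 × 4 = 24 m
4–10 s: 11 × 6 = 66 m
10–15 s: 4 × 5 = 20 m
15–21 s: -3 × 6 = -18 m
21–25 s: 11 × 4 = 44 m
Net displacement = 136 m

136 m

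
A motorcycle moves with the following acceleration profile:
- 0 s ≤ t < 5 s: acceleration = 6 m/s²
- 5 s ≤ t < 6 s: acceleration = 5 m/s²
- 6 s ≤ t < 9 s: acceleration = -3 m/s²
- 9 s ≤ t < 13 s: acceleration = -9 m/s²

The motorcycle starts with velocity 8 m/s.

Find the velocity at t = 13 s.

Δv equals the area under the a-t graph; then v = v₀ + Δv.
0–5 s: 6 × 5 = 30 m/s
5–6 s: 5 × 1 = 5 m/s
6–9 s: -3 × 3 = -9 m/s
9–13 s: -9 × 4 = -36 m/s
Δv = -10 m/s, so v(13) = 8 + (-10) = -2 m/s.

-2 m/s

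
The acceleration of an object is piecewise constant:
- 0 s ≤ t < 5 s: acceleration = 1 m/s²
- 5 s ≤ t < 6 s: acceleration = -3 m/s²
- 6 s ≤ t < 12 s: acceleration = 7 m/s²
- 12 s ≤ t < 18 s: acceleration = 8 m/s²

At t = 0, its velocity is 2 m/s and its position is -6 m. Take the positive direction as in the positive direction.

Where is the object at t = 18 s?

On each constant-a segment, Δv = aΔt and Δx = v₀Δt + ½aΔt²; chain segment to segment.
0–5 s: v starts 2 m/s; Δx = 2·5 + ½·1·5² = 22.5 m; v ends 7 m/s.
5–6 s: v starts 7 m/s; Δx = 7·1 + ½·-3·1² = 5.5 m; v ends 4 m/s.
6–12 s: v starts 4 m/s; Δx = 4·6 + ½·7·6² = 150 m; v ends 46 m/s.
12–18 s: v starts 46 m/s; Δx = 46·6 + ½·8·6² = 420 m; v ends 94 m/s.
x(18) = -6 + Σ Δx = 592 m.

592 m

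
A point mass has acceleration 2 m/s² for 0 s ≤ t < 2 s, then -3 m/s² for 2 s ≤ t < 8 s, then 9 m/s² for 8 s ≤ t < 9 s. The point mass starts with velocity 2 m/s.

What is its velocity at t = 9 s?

-3 m/s

Δv equals the area under the a-t graph; then v = v₀ + Δv.
0–2 s: 2 × 2 = 4 m/s
2–8 s: -3 × 6 = -18 m/s
8–9 s: 9 × 1 = 9 m/s
Δv = -5 m/s, so v(9) = 2 + (-5) = -3 m/s.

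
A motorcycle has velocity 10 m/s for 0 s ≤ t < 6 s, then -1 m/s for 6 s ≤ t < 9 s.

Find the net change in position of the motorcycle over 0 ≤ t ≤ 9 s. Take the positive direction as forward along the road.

Net displacement equals the area under the velocity-time graph (areas below the axis count negative).
0–6 s: 10 × 6 = 60 m
6–9 s: -1 × 3 = -3 m
Net displacement = 57 m

57 m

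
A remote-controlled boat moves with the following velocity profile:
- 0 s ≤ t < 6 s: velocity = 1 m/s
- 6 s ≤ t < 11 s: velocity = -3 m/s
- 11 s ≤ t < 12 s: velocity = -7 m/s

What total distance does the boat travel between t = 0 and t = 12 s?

28 m

Distance (not displacement) is the total path length: add the absolute areas under v-t.
0–6 s: |1| × 6 = 6 m
6–11 s: |-3| × 5 = 15 m
11–12 s: |-7| × 1 = 7 m
Total distance = 28 m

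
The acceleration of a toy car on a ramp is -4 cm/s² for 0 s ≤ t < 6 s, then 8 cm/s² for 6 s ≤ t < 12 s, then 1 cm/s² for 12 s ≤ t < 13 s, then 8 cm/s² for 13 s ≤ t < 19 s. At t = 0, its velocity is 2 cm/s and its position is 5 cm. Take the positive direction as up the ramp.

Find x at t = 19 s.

289.5 cm

On each constant-a segment, Δv = aΔt and Δx = v₀Δt + ½aΔt²; chain segment to segment.
0–6 s: v starts 2 cm/s; Δx = 2·6 + ½·-4·6² = -60 cm; v ends -22 cm/s.
6–12 s: v starts -22 cm/s; Δx = -22·6 + ½·8·6² = 12 cm; v ends 26 cm/s.
12–13 s: v starts 26 cm/s; Δx = 26·1 + ½·1·1² = 26.5 cm; v ends 27 cm/s.
13–19 s: v starts 27 cm/s; Δx = 27·6 + ½·8·6² = 306 cm; v ends 75 cm/s.
x(19) = 5 + Σ Δx = 289.5 cm.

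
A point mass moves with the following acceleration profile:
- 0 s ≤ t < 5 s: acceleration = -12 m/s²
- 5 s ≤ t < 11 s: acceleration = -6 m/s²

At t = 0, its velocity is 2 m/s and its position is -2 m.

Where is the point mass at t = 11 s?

On each constant-a segment, Δv = aΔt and Δx = v₀Δt + ½aΔt²; chain segment to segment.
0–5 s: v starts 2 m/s; Δx = 2·5 + ½·-12·5² = -140 m; v ends -58 m/s.
5–11 s: v starts -58 m/s; Δx = -58·6 + ½·-6·6² = -456 m; v ends -94 m/s.
x(11) = -2 + Σ Δx = -598 m.

-598 m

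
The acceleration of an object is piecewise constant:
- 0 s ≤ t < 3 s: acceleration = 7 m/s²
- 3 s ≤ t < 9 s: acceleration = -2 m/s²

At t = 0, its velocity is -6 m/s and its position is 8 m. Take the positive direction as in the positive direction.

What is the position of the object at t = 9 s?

75.5 m

On each constant-a segment, Δv = aΔt and Δx = v₀Δt + ½aΔt²; chain segment to segment.
0–3 s: v starts -6 m/s; Δx = -6·3 + ½·7·3² = 13.5 m; v ends 15 m/s.
3–9 s: v starts 15 m/s; Δx = 15·6 + ½·-2·6² = 54 m; v ends 3 m/s.
x(9) = 8 + Σ Δx = 75.5 m.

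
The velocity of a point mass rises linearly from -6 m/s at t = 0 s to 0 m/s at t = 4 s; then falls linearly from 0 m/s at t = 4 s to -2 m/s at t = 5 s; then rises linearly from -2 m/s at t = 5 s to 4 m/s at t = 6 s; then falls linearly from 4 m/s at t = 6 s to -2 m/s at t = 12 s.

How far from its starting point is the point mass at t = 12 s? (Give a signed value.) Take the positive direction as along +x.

Net displacement equals the area under the velocity-time graph (areas below the axis count negative).
0–4 s: ½(-6 + 0)(4) = -12 m
4–5 s: ½(0 + -2)(1) = -1 m
5–6 s: ½(-2 + 4)(1) = 1 m
6–12 s: ½(4 + -2)(6) = 6 m
Net displacement = -6 m

-6 m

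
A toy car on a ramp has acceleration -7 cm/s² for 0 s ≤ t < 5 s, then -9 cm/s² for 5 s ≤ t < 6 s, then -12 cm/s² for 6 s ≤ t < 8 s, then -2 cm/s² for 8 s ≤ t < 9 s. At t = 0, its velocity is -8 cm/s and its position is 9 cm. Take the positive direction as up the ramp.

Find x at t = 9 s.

On each constant-a segment, Δv = aΔt and Δx = v₀Δt + ½aΔt²; chain segment to segment.
0–5 s: v starts -8 cm/s; Δx = -8·5 + ½·-7·5² = -127.5 cm; v ends -43 cm/s.
5–6 s: v starts -43 cm/s; Δx = -43·1 + ½·-9·1² = -47.5 cm; v ends -52 cm/s.
6–8 s: v starts -52 cm/s; Δx = -52·2 + ½·-12·2² = -128 cm; v ends -76 cm/s.
8–9 s: v starts -76 cm/s; Δx = -76·1 + ½·-2·1² = -77 cm; v ends -78 cm/s.
x(9) = 9 + Σ Δx = -371 cm.

-371 cm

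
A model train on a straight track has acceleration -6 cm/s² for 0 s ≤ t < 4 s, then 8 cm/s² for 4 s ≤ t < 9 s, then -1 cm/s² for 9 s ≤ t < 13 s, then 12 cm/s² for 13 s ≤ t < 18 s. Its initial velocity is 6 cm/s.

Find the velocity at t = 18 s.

Δv equals the area under the a-t graph; then v = v₀ + Δv.
0–4 s: -6 × 4 = -24 cm/s
4–9 s: 8 × 5 = 40 cm/s
9–13 s: -1 × 4 = -4 cm/s
13–18 s: 12 × 5 = 60 cm/s
Δv = 72 cm/s, so v(18) = 6 + (72) = 78 cm/s.

78 cm/s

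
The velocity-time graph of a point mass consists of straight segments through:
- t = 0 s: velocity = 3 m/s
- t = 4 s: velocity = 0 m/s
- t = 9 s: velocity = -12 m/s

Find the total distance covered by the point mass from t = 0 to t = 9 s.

36 m

Distance (not displacement) is the total path length: add the absolute areas under v-t.
0–4 s: |½(3 + 0)(4)| = 6 m
4–9 s: |½(0 + -12)(5)| = 30 m
Total distance = 36 m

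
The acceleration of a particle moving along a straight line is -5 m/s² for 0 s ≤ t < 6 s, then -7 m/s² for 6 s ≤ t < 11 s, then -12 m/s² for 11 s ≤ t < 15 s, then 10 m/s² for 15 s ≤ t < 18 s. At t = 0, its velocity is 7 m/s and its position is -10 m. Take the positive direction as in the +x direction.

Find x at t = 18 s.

-861.5 m

On each constant-a segment, Δv = aΔt and Δx = v₀Δt + ½aΔt²; chain segment to segment.
0–6 s: v starts 7 m/s; Δx = 7·6 + ½·-5·6² = -48 m; v ends -23 m/s.
6–11 s: v starts -23 m/s; Δx = -23·5 + ½·-7·5² = -202.5 m; v ends -58 m/s.
11–15 s: v starts -58 m/s; Δx = -58·4 + ½·-12·4² = -328 m; v ends -106 m/s.
15–18 s: v starts -106 m/s; Δx = -106·3 + ½·10·3² = -273 m; v ends -76 m/s.
x(18) = -10 + Σ Δx = -861.5 m.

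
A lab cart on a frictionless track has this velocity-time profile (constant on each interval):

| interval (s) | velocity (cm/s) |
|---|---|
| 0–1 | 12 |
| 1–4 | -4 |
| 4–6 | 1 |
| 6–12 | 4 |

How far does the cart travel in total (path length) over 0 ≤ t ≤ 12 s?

Distance (not displacement) is the total path length: add the absolute areas under v-t.
0–1 s: |12| × 1 = 12 cm
1–4 s: |-4| × 3 = 12 cm
4–6 s: |1| × 2 = 2 cm
6–12 s: |4| × 6 = 24 cm
Total distance = 50 cm

50 cm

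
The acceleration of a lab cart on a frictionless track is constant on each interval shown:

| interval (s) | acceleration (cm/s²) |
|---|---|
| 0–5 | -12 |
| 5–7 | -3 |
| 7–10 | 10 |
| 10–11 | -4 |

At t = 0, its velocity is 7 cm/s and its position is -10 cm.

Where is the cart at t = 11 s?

On each constant-a segment, Δv = aΔt and Δx = v₀Δt + ½aΔt²; chain segment to segment.
0–5 s: v starts 7 cm/s; Δx = 7·5 + ½·-12·5² = -115 cm; v ends -53 cm/s.
5–7 s: v starts -53 cm/s; Δx = -53·2 + ½·-3·2² = -112 cm; v ends -59 cm/s.
7–10 s: v starts -59 cm/s; Δx = -59·3 + ½·10·3² = -132 cm; v ends -29 cm/s.
10–11 s: v starts -29 cm/s; Δx = -29·1 + ½·-4·1² = -31 cm; v ends -33 cm/s.
x(11) = -10 + Σ Δx = -400 cm.

-400 cm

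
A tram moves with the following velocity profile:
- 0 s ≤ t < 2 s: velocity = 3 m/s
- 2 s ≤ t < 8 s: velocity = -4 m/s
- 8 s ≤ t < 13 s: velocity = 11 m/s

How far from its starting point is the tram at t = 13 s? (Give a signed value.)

Displacement is the signed area under the v-t curve.
0–2 s: 3 × 2 = 6 m
2–8 s: -4 × 6 = -24 m
8–13 s: 11 × 5 = 55 m
Net displacement = 37 m

37 m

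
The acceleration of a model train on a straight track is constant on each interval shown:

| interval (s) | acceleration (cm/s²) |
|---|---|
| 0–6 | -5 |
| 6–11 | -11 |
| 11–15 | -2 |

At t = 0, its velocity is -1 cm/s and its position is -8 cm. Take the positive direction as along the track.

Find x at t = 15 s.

-756.5 cm

On each constant-a segment, Δv = aΔt and Δx = v₀Δt + ½aΔt²; chain segment to segment.
0–6 s: v starts -1 cm/s; Δx = -1·6 + ½·-5·6² = -96 cm; v ends -31 cm/s.
6–11 s: v starts -31 cm/s; Δx = -31·5 + ½·-11·5² = -292.5 cm; v ends -86 cm/s.
11–15 s: v starts -86 cm/s; Δx = -86·4 + ½·-2·4² = -360 cm; v ends -94 cm/s.
x(15) = -8 + Σ Δx = -756.5 cm.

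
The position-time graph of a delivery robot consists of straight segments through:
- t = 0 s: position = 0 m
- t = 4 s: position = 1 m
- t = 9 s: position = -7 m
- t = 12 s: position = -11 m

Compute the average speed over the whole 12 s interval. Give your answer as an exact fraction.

13/12 m/s

Average speed = (total path length)/(elapsed time); on a piecewise-linear x-t graph the path length is Σ|Δx|.
0–4 s: |Δx| = |1 − 0| = 1 m
4–9 s: |Δx| = |-7 − 1| = 8 m
9–12 s: |Δx| = |-11 − -7| = 4 m
Total path = 13 m; average speed = 13/12 = 13/12 m/s.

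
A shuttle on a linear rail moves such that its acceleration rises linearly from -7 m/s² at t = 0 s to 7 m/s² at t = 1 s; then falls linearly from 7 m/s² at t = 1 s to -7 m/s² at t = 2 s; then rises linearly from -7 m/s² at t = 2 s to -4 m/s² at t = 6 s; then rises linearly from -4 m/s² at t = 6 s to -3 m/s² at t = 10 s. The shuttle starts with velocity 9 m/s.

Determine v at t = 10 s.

Δv equals the area under the a-t graph; then v = v₀ + Δv.
0–1 s: ½(-7 + 7)(1) = 0 m/s
1–2 s: ½(7 + -7)(1) = 0 m/s
2–6 s: ½(-7 + -4)(4) = -22 m/s
6–10 s: ½(-4 + -3)(4) = -14 m/s
Δv = -36 m/s, so v(10) = 9 + (-36) = -27 m/s.

-27 m/s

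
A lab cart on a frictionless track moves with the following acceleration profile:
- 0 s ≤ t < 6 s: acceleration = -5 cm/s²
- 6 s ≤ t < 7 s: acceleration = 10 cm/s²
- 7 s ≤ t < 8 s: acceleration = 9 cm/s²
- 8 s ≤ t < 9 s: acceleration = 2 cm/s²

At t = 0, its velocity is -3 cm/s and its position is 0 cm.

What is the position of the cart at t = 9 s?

On each constant-a segment, Δv = aΔt and Δx = v₀Δt + ½aΔt²; chain segment to segment.
0–6 s: v starts -3 cm/s; Δx = -3·6 + ½·-5·6² = -108 cm; v ends -33 cm/s.
6–7 s: v starts -33 cm/s; Δx = -33·1 + ½·10·1² = -28 cm; v ends -23 cm/s.
7–8 s: v starts -23 cm/s; Δx = -23·1 + ½·9·1² = -18.5 cm; v ends -14 cm/s.
8–9 s: v starts -14 cm/s; Δx = -14·1 + ½·2·1² = -13 cm; v ends -12 cm/s.
x(9) = 0 + Σ Δx = -167.5 cm.

-167.5 cm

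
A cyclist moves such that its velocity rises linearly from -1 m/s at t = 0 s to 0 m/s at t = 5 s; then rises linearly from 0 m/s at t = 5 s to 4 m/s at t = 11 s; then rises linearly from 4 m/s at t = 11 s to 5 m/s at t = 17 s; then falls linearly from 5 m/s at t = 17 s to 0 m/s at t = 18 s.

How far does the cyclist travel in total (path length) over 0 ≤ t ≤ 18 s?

44 m

Distance (not displacement) is the total path length: add the absolute areas under v-t.
0–5 s: |½(-1 + 0)(5)| = 2.5 m
5–11 s: |½(0 + 4)(6)| = 12 m
11–17 s: |½(4 + 5)(6)| = 27 m
17–18 s: |½(5 + 0)(1)| = 2.5 m
Total distance = 44 m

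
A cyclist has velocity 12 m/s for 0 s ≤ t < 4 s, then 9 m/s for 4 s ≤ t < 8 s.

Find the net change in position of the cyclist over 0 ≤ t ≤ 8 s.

84 m

Net displacement equals the area under the velocity-time graph (areas below the axis count negative).
0–4 s: 12 × 4 = 48 m
4–8 s: 9 × 4 = 36 m
Net displacement = 84 m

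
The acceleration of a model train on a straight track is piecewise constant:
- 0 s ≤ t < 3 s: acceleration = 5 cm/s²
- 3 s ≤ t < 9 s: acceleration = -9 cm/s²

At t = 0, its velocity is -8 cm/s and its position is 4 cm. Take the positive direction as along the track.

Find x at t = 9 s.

-117.5 cm

On each constant-a segment, Δv = aΔt and Δx = v₀Δt + ½aΔt²; chain segment to segment.
0–3 s: v starts -8 cm/s; Δx = -8·3 + ½·5·3² = -1.5 cm; v ends 7 cm/s.
3–9 s: v starts 7 cm/s; Δx = 7·6 + ½·-9·6² = -120 cm; v ends -47 cm/s.
x(9) = 4 + Σ Δx = -117.5 cm.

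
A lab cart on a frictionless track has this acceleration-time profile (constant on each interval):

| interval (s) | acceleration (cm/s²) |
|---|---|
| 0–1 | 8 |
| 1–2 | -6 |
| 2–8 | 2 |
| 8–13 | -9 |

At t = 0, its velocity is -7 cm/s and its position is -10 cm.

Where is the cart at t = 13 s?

-86.5 cm

On each constant-a segment, Δv = aΔt and Δx = v₀Δt + ½aΔt²; chain segment to segment.
0–1 s: v starts -7 cm/s; Δx = -7·1 + ½·8·1² = -3 cm; v ends 1 cm/s.
1–2 s: v starts 1 cm/s; Δx = 1·1 + ½·-6·1² = -2 cm; v ends -5 cm/s.
2–8 s: v starts -5 cm/s; Δx = -5·6 + ½·2·6² = 6 cm; v ends 7 cm/s.
8–13 s: v starts 7 cm/s; Δx = 7·5 + ½·-9·5² = -77.5 cm; v ends -38 cm/s.
x(13) = -10 + Σ Δx = -86.5 cm.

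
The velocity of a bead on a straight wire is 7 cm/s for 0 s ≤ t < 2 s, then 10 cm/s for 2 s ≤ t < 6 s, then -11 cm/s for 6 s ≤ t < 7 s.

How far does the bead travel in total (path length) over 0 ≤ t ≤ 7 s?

Distance (not displacement) is the total path length: add the absolute areas under v-t.
0–2 s: |7| × 2 = 14 cm
2–6 s: |10| × 4 = 40 cm
6–7 s: |-11| × 1 = 11 cm
Total distance = 65 cm

65 cm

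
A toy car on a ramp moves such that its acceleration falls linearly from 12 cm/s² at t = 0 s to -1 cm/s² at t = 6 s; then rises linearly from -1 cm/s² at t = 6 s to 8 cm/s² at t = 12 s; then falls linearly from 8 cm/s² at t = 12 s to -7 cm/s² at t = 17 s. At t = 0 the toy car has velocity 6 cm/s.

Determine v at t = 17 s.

Δv equals the area under the a-t graph; then v = v₀ + Δv.
0–6 s: ½(12 + -1)(6) = 33 cm/s
6–12 s: ½(-1 + 8)(6) = 21 cm/s
12–17 s: ½(8 + -7)(5) = 2.5 cm/s
Δv = 56.5 cm/s, so v(17) = 6 + (56.5) = 62.5 cm/s.

62.5 cm/s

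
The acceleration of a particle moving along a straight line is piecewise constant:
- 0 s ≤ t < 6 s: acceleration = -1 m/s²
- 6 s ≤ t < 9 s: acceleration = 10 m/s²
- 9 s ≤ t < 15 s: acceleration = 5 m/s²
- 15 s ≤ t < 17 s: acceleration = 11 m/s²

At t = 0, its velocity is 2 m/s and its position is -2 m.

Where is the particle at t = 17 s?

On each constant-a segment, Δv = aΔt and Δx = v₀Δt + ½aΔt²; chain segment to segment.
0–6 s: v starts 2 m/s; Δx = 2·6 + ½·-1·6² = -6 m; v ends -4 m/s.
6–9 s: v starts -4 m/s; Δx = -4·3 + ½·10·3² = 33 m; v ends 26 m/s.
9–15 s: v starts 26 m/s; Δx = 26·6 + ½·5·6² = 246 m; v ends 56 m/s.
15–17 s: v starts 56 m/s; Δx = 56·2 + ½·11·2² = 134 m; v ends 78 m/s.
x(17) = -2 + Σ Δx = 405 m.

405 m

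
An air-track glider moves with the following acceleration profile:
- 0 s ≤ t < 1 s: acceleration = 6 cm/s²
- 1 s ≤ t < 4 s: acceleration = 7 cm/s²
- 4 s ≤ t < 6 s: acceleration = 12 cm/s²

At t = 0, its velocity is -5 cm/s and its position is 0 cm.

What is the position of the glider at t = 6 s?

100.5 cm

On each constant-a segment, Δv = aΔt and Δx = v₀Δt + ½aΔt²; chain segment to segment.
0–1 s: v starts -5 cm/s; Δx = -5·1 + ½·6·1² = -2 cm; v ends 1 cm/s.
1–4 s: v starts 1 cm/s; Δx = 1·3 + ½·7·3² = 34.5 cm; v ends 22 cm/s.
4–6 s: v starts 22 cm/s; Δx = 22·2 + ½·12·2² = 68 cm; v ends 46 cm/s.
x(6) = 0 + Σ Δx = 100.5 cm.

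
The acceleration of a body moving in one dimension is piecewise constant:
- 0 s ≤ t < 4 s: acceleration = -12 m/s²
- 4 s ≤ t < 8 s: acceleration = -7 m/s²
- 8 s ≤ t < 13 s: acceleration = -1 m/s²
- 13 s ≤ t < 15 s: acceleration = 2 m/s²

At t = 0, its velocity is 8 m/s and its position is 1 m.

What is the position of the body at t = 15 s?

-773.5 m

On each constant-a segment, Δv = aΔt and Δx = v₀Δt + ½aΔt²; chain segment to segment.
0–4 s: v starts 8 m/s; Δx = 8·4 + ½·-12·4² = -64 m; v ends -40 m/s.
4–8 s: v starts -40 m/s; Δx = -40·4 + ½·-7·4² = -216 m; v ends -68 m/s.
8–13 s: v starts -68 m/s; Δx = -68·5 + ½·-1·5² = -352.5 m; v ends -73 m/s.
13–15 s: v starts -73 m/s; Δx = -73·2 + ½·2·2² = -142 m; v ends -69 m/s.
x(15) = 1 + Σ Δx = -773.5 m.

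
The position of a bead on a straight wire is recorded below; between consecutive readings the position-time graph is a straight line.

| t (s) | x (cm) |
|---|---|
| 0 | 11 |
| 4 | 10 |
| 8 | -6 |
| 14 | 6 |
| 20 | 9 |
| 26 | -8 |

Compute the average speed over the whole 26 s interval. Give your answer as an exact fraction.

49/26 cm/s

Average speed = (total path length)/(elapsed time); on a piecewise-linear x-t graph the path length is Σ|Δx|.
0–4 s: |Δx| = |10 − 11| = 1 cm
4–8 s: |Δx| = |-6 − 10| = 16 cm
8–14 s: |Δx| = |6 − -6| = 12 cm
14–20 s: |Δx| = |9 − 6| = 3 cm
20–26 s: |Δx| = |-8 − 9| = 17 cm
Total path = 49 cm; average speed = 49/26 = 49/26 cm/s.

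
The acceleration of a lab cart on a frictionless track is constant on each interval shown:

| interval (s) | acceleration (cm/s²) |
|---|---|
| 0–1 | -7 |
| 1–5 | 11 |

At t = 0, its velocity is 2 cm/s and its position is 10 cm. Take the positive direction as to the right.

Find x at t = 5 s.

76.5 cm

On each constant-a segment, Δv = aΔt and Δx = v₀Δt + ½aΔt²; chain segment to segment.
0–1 s: v starts 2 cm/s; Δx = 2·1 + ½·-7·1² = -1.5 cm; v ends -5 cm/s.
1–5 s: v starts -5 cm/s; Δx = -5·4 + ½·11·4² = 68 cm; v ends 39 cm/s.
x(5) = 10 + Σ Δx = 76.5 cm.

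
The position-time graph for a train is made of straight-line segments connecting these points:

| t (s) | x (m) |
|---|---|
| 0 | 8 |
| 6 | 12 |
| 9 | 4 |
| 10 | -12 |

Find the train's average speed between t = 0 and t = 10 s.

2.8 m/s

Average speed = (total path length)/(elapsed time); on a piecewise-linear x-t graph the path length is Σ|Δx|.
0–6 s: |Δx| = |12 − 8| = 4 m
6–9 s: |Δx| = |4 − 12| = 8 m
9–10 s: |Δx| = |-12 − 4| = 16 m
Total path = 28 m; average speed = 28/10 = 2.8 m/s.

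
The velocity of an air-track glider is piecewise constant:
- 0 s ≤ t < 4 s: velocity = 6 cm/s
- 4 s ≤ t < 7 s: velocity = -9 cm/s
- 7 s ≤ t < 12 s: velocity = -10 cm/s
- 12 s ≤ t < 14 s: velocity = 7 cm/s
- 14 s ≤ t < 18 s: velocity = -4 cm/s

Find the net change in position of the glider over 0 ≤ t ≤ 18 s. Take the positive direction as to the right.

Net displacement equals the area under the velocity-time graph (areas below the axis count negative).
0–4 s: 6 × 4 = 24 cm
4–7 s: -9 × 3 = -27 cm
7–12 s: -10 × 5 = -50 cm
12–14 s: 7 × 2 = 14 cm
14–18 s: -4 × 4 = -16 cm
Net displacement = -55 cm

-55 cm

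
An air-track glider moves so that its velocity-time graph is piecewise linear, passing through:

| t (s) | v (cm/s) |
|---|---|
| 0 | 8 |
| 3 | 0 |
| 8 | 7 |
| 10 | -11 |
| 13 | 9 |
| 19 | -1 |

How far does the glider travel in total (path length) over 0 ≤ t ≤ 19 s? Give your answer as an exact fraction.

Distance (not displacement) is the total path length: add the absolute areas under v-t.
0–3 s: |½(8 + 0)(3)| = 12 cm
3–8 s: |½(0 + 7)(5)| = 17.5 cm
8–10 s: v = 0 at t = 79/9 s; triangle areas 49/18 + 121/18 = 85/9 cm
10–13 s: v = 0 at t = 11.65 s; triangle areas 9.075 + 6.075 = 15.15 cm
13–19 s: v = 0 at t = 18.4 s; triangle areas 24.3 + 0.3 = 24.6 cm
Total distance = 2833/36 cm

2833/36 cm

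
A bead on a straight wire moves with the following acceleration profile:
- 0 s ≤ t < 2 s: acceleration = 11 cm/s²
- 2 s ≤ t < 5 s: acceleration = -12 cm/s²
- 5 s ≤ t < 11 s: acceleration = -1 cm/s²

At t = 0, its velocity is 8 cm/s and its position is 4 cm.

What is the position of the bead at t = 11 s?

On each constant-a segment, Δv = aΔt and Δx = v₀Δt + ½aΔt²; chain segment to segment.
0–2 s: v starts 8 cm/s; Δx = 8·2 + ½·11·2² = 38 cm; v ends 30 cm/s.
2–5 s: v starts 30 cm/s; Δx = 30·3 + ½·-12·3² = 36 cm; v ends -6 cm/s.
5–11 s: v starts -6 cm/s; Δx = -6·6 + ½·-1·6² = -54 cm; v ends -12 cm/s.
x(11) = 4 + Σ Δx = 24 cm.

24 cm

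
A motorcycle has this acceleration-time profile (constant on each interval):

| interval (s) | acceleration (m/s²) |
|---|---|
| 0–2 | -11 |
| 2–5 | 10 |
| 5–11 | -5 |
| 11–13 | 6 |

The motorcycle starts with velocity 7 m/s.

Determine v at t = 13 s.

Δv equals the area under the a-t graph; then v = v₀ + Δv.
0–2 s: -11 × 2 = -22 m/s
2–5 s: 10 × 3 = 30 m/s
5–11 s: -5 × 6 = -30 m/s
11–13 s: 6 × 2 = 12 m/s
Δv = -10 m/s, so v(13) = 7 + (-10) = -3 m/s.

-3 m/s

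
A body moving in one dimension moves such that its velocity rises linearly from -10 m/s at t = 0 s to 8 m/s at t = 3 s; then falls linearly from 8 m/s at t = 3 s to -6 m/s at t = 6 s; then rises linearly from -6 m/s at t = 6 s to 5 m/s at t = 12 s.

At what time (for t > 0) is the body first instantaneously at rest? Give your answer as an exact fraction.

v changes sign on 0–3 s (from -10 to 8); the graph is linear there, so v = 0 at t = 0 + (10)·(3 − 0)/(8 − -10) = 5/3 s.

t = 5/3 s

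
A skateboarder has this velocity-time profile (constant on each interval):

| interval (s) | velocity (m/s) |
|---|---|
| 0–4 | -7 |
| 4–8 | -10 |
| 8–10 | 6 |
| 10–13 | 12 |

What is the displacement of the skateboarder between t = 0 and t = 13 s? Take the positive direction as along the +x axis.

Net displacement equals the area under the velocity-time graph (areas below the axis count negative).
0–4 s: -7 × 4 = -28 m
4–8 s: -10 × 4 = -40 m
8–10 s: 6 × 2 = 12 m
10–13 s: 12 × 3 = 36 m
Net displacement = -20 m

-20 m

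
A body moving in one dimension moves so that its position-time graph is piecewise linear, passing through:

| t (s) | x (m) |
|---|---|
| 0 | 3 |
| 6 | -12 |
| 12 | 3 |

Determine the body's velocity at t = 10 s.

2.5 m/s

Velocity is the slope of the x-t graph on 6–12 s: (3 − -12)/(12 − 6) = 2.5 m/s.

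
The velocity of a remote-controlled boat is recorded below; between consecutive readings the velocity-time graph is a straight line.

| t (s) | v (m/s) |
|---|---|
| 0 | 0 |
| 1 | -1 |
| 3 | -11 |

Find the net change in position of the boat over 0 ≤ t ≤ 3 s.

-12.5 m

Net displacement equals the area under the velocity-time graph (areas below the axis count negative).
0–1 s: ½(0 + -1)(1) = -0.5 m
1–3 s: ½(-1 + -11)(2) = -12 m
Net displacement = -12.5 m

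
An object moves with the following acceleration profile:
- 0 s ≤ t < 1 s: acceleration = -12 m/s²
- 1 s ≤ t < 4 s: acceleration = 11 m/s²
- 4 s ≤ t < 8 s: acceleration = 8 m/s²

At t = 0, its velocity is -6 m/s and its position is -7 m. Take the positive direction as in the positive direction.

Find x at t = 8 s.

100.5 m

On each constant-a segment, Δv = aΔt and Δx = v₀Δt + ½aΔt²; chain segment to segment.
0–1 s: v starts -6 m/s; Δx = -6·1 + ½·-12·1² = -12 m; v ends -18 m/s.
1–4 s: v starts -18 m/s; Δx = -18·3 + ½·11·3² = -4.5 m; v ends 15 m/s.
4–8 s: v starts 15 m/s; Δx = 15·4 + ½·8·4² = 124 m; v ends 47 m/s.
x(8) = -7 + Σ Δx = 100.5 m.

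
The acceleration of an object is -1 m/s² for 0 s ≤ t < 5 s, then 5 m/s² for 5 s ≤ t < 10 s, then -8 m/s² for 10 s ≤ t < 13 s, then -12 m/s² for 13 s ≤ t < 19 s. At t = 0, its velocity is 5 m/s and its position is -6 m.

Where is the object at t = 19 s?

-102 m

On each constant-a segment, Δv = aΔt and Δx = v₀Δt + ½aΔt²; chain segment to segment.
0–5 s: v starts 5 m/s; Δx = 5·5 + ½·-1·5² = 12.5 m; v ends 0 m/s.
5–10 s: v starts 0 m/s; Δx = 0·5 + ½·5·5² = 62.5 m; v ends 25 m/s.
10–13 s: v starts 25 m/s; Δx = 25·3 + ½·-8·3² = 39 m; v ends 1 m/s.
13–19 s: v starts 1 m/s; Δx = 1·6 + ½·-12·6² = -210 m; v ends -71 m/s.
x(19) = -6 + Σ Δx = -102 m.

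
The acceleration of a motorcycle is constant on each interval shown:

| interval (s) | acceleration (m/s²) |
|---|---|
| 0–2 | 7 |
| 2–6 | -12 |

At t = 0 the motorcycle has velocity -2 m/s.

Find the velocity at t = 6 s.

-36 m/s

Δv equals the area under the a-t graph; then v = v₀ + Δv.
0–2 s: 7 × 2 = 14 m/s
2–6 s: -12 × 4 = -48 m/s
Δv = -34 m/s, so v(6) = -2 + (-34) = -36 m/s.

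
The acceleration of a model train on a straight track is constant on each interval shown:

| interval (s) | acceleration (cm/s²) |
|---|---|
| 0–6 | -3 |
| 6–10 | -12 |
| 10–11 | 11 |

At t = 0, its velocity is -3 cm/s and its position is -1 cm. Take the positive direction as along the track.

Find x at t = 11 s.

-316.5 cm

On each constant-a segment, Δv = aΔt and Δx = v₀Δt + ½aΔt²; chain segment to segment.
0–6 s: v starts -3 cm/s; Δx = -3·6 + ½·-3·6² = -72 cm; v ends -21 cm/s.
6–10 s: v starts -21 cm/s; Δx = -21·4 + ½·-12·4² = -180 cm; v ends -69 cm/s.
10–11 s: v starts -69 cm/s; Δx = -69·1 + ½·11·1² = -63.5 cm; v ends -58 cm/s.
x(11) = -1 + Σ Δx = -316.5 cm.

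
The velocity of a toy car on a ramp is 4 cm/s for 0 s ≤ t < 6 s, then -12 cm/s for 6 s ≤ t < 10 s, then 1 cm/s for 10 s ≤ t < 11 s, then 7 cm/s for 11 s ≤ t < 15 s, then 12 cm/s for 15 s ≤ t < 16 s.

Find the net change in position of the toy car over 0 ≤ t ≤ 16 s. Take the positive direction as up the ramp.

17 cm

Displacement is the signed area under the v-t curve.
0–6 s: 4 × 6 = 24 cm
6–10 s: -12 × 4 = -48 cm
10–11 s: 1 × 1 = 1 cm
11–15 s: 7 × 4 = 28 cm
15–16 s: 12 × 1 = 12 cm
Net displacement = 17 cm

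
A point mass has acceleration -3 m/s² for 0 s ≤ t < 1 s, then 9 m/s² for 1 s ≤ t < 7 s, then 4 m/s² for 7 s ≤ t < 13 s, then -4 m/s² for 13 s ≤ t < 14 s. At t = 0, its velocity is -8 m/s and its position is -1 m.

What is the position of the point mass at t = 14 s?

480.5 m

On each constant-a segment, Δv = aΔt and Δx = v₀Δt + ½aΔt²; chain segment to segment.
0–1 s: v starts -8 m/s; Δx = -8·1 + ½·-3·1² = -9.5 m; v ends -11 m/s.
1–7 s: v starts -11 m/s; Δx = -11·6 + ½·9·6² = 96 m; v ends 43 m/s.
7–13 s: v starts 43 m/s; Δx = 43·6 + ½·4·6² = 330 m; v ends 67 m/s.
13–14 s: v starts 67 m/s; Δx = 67·1 + ½·-4·1² = 65 m; v ends 63 m/s.
x(14) = -1 + Σ Δx = 480.5 m.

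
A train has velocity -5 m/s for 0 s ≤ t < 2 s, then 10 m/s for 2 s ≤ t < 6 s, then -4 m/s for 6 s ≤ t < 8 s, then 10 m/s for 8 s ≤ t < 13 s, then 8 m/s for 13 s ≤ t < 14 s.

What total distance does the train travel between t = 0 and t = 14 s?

116 m

Distance (not displacement) is the total path length: add the absolute areas under v-t.
0–2 s: |-5| × 2 = 10 m
2–6 s: |10| × 4 = 40 m
6–8 s: |-4| × 2 = 8 m
8–13 s: |10| × 5 = 50 m
13–14 s: |8| × 1 = 8 m
Total distance = 116 m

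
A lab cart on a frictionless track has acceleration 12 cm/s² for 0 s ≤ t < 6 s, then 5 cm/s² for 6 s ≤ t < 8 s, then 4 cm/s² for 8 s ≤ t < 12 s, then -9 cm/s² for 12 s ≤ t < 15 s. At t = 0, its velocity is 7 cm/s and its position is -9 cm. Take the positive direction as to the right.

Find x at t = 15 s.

1079.5 cm

On each constant-a segment, Δv = aΔt and Δx = v₀Δt + ½aΔt²; chain segment to segment.
0–6 s: v starts 7 cm/s; Δx = 7·6 + ½·12·6² = 258 cm; v ends 79 cm/s.
6–8 s: v starts 79 cm/s; Δx = 79·2 + ½·5·2² = 168 cm; v ends 89 cm/s.
8–12 s: v starts 89 cm/s; Δx = 89·4 + ½·4·4² = 388 cm; v ends 105 cm/s.
12–15 s: v starts 105 cm/s; Δx = 105·3 + ½·-9·3² = 274.5 cm; v ends 78 cm/s.
x(15) = -9 + Σ Δx = 1079.5 cm.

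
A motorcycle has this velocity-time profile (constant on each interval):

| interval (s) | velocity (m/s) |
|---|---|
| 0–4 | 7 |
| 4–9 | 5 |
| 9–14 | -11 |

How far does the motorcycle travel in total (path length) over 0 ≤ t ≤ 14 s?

108 m

Total distance travelled is ∫|v| dt — sum the magnitudes of each area piece.
0–4 s: |7| × 4 = 28 m
4–9 s: |5| × 5 = 25 m
9–14 s: |-11| × 5 = 55 m
Total distance = 108 m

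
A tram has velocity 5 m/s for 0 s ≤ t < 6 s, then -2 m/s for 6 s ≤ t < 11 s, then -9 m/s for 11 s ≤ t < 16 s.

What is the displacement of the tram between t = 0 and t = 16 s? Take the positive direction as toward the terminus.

Net displacement equals the area under the velocity-time graph (areas below the axis count negative).
0–6 s: 5 × 6 = 30 m
6–11 s: -2 × 5 = -10 m
11–16 s: -9 × 5 = -45 m
Net displacement = -25 m

-25 m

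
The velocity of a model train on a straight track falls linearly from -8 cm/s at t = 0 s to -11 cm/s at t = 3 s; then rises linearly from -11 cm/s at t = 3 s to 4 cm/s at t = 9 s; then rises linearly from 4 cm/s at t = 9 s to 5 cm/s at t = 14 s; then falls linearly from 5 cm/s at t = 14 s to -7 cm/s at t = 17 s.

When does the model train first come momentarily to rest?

t = 7.4 s

v changes sign on 3–9 s (from -11 to 4); the graph is linear there, so v = 0 at t = 3 + (11)·(9 − 3)/(4 − -11) = 7.4 s.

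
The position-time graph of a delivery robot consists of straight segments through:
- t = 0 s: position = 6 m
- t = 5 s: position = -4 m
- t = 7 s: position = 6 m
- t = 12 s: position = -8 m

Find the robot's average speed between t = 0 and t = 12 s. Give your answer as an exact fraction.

17/6 m/s

Average speed = (total path length)/(elapsed time); on a piecewise-linear x-t graph the path length is Σ|Δx|.
0–5 s: |Δx| = |-4 − 6| = 10 m
5–7 s: |Δx| = |6 − -4| = 10 m
7–12 s: |Δx| = |-8 − 6| = 14 m
Total path = 34 m; average speed = 34/12 = 17/6 m/s.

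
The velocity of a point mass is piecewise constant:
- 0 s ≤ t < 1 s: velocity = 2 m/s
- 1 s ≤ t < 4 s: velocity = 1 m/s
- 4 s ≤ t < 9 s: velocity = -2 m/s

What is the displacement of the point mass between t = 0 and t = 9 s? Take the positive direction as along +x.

-5 m

Net displacement equals the area under the velocity-time graph (areas below the axis count negative).
0–1 s: 2 × 1 = 2 m
1–4 s: 1 × 3 = 3 m
4–9 s: -2 × 5 = -10 m
Net displacement = -5 m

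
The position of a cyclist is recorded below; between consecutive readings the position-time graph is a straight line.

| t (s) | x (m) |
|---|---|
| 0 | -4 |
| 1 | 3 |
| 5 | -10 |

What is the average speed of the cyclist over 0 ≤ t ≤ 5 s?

Average speed = (total path length)/(elapsed time); on a piecewise-linear x-t graph the path length is Σ|Δx|.
0–1 s: |Δx| = |3 − -4| = 7 m
1–5 s: |Δx| = |-10 − 3| = 13 m
Total path = 20 m; average speed = 20/5 = 4 m/s.

4 m/s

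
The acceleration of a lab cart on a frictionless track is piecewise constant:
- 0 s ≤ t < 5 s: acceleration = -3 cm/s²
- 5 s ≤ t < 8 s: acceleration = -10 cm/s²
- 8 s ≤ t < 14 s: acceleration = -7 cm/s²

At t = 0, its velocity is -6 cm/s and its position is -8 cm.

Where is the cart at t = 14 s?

-615.5 cm

On each constant-a segment, Δv = aΔt and Δx = v₀Δt + ½aΔt²; chain segment to segment.
0–5 s: v starts -6 cm/s; Δx = -6·5 + ½·-3·5² = -67.5 cm; v ends -21 cm/s.
5–8 s: v starts -21 cm/s; Δx = -21·3 + ½·-10·3² = -108 cm; v ends -51 cm/s.
8–14 s: v starts -51 cm/s; Δx = -51·6 + ½·-7·6² = -432 cm; v ends -93 cm/s.
x(14) = -8 + Σ Δx = -615.5 cm.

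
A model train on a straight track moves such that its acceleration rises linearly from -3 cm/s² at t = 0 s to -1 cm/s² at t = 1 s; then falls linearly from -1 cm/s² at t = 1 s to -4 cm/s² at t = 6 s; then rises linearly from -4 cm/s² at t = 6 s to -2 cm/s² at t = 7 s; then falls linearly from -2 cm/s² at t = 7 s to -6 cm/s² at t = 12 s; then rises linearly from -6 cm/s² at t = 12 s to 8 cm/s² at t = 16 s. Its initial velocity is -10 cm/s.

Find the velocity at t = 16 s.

Δv equals the area under the a-t graph; then v = v₀ + Δv.
0–1 s: ½(-3 + -1)(1) = -2 cm/s
1–6 s: ½(-1 + -4)(5) = -12.5 cm/s
6–7 s: ½(-4 + -2)(1) = -3 cm/s
7–12 s: ½(-2 + -6)(5) = -20 cm/s
12–16 s: ½(-6 + 8)(4) = 4 cm/s
Δv = -33.5 cm/s, so v(16) = -10 + (-33.5) = -43.5 cm/s.

-43.5 cm/s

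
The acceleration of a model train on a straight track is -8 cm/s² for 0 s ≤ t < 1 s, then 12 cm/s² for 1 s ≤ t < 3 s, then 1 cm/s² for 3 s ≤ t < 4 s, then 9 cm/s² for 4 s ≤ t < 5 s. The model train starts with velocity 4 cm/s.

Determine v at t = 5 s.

Δv equals the area under the a-t graph; then v = v₀ + Δv.
0–1 s: -8 × 1 = -8 cm/s
1–3 s: 12 × 2 = 24 cm/s
3–4 s: 1 × 1 = 1 cm/s
4–5 s: 9 × 1 = 9 cm/s
Δv = 26 cm/s, so v(5) = 4 + (26) = 30 cm/s.

30 cm/s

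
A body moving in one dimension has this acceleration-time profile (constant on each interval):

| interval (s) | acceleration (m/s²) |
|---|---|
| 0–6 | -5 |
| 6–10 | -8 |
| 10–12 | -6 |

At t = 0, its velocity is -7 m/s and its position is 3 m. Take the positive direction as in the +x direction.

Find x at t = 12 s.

-491 m

On each constant-a segment, Δv = aΔt and Δx = v₀Δt + ½aΔt²; chain segment to segment.
0–6 s: v starts -7 m/s; Δx = -7·6 + ½·-5·6² = -132 m; v ends -37 m/s.
6–10 s: v starts -37 m/s; Δx = -37·4 + ½·-8·4² = -212 m; v ends -69 m/s.
10–12 s: v starts -69 m/s; Δx = -69·2 + ½·-6·2² = -150 m; v ends -81 m/s.
x(12) = 3 + Σ Δx = -491 m.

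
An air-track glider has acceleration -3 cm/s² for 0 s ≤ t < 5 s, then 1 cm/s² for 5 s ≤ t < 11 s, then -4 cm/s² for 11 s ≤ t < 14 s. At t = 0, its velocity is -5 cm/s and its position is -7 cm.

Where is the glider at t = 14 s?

-231.5 cm

On each constant-a segment, Δv = aΔt and Δx = v₀Δt + ½aΔt²; chain segment to segment.
0–5 s: v starts -5 cm/s; Δx = -5·5 + ½·-3·5² = -62.5 cm; v ends -20 cm/s.
5–11 s: v starts -20 cm/s; Δx = -20·6 + ½·1·6² = -102 cm; v ends -14 cm/s.
11–14 s: v starts -14 cm/s; Δx = -14·3 + ½·-4·3² = -60 cm; v ends -26 cm/s.
x(14) = -7 + Σ Δx = -231.5 cm.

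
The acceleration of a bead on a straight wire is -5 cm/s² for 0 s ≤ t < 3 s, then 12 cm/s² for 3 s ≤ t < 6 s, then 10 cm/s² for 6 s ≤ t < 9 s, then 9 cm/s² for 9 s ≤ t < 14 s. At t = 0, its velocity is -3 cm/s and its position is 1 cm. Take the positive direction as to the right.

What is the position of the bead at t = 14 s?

421 cm

On each constant-a segment, Δv = aΔt and Δx = v₀Δt + ½aΔt²; chain segment to segment.
0–3 s: v starts -3 cm/s; Δx = -3·3 + ½·-5·3² = -31.5 cm; v ends -18 cm/s.
3–6 s: v starts -18 cm/s; Δx = -18·3 + ½·12·3² = 0 cm; v ends 18 cm/s.
6–9 s: v starts 18 cm/s; Δx = 18·3 + ½·10·3² = 99 cm; v ends 48 cm/s.
9–14 s: v starts 48 cm/s; Δx = 48·5 + ½·9·5² = 352.5 cm; v ends 93 cm/s.
x(14) = 1 + Σ Δx = 421 cm.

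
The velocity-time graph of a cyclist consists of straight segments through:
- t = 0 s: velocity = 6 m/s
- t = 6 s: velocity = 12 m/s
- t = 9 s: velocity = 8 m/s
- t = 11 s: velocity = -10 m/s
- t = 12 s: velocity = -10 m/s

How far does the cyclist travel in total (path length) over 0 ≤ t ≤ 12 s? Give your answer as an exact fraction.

Total distance travelled is ∫|v| dt — sum the magnitudes of each area piece.
0–6 s: |½(6 + 12)(6)| = 54 m
6–9 s: |½(12 + 8)(3)| = 30 m
9–11 s: v = 0 at t = 89/9 s; triangle areas 32/9 + 50/9 = 82/9 m
11–12 s: |-10| × 1 = 10 m
Total distance = 928/9 m

928/9 m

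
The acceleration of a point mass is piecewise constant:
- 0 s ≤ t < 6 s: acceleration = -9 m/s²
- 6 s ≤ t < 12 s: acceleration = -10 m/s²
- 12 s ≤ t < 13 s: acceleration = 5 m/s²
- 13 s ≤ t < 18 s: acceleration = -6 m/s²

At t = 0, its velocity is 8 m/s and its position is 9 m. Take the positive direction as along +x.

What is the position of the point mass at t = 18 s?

-1244.5 m

On each constant-a segment, Δv = aΔt and Δx = v₀Δt + ½aΔt²; chain segment to segment.
0–6 s: v starts 8 m/s; Δx = 8·6 + ½·-9·6² = -114 m; v ends -46 m/s.
6–12 s: v starts -46 m/s; Δx = -46·6 + ½·-10·6² = -456 m; v ends -106 m/s.
12–13 s: v starts -106 m/s; Δx = -106·1 + ½·5·1² = -103.5 m; v ends -101 m/s.
13–18 s: v starts -101 m/s; Δx = -101·5 + ½·-6·5² = -580 m; v ends -131 m/s.
x(18) = 9 + Σ Δx = -1244.5 m.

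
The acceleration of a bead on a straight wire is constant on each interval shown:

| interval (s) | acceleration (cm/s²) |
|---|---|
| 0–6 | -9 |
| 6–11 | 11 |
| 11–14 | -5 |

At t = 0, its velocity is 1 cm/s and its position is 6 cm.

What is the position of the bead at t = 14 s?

On each constant-a segment, Δv = aΔt and Δx = v₀Δt + ½aΔt²; chain segment to segment.
0–6 s: v starts 1 cm/s; Δx = 1·6 + ½·-9·6² = -156 cm; v ends -53 cm/s.
6–11 s: v starts -53 cm/s; Δx = -53·5 + ½·11·5² = -127.5 cm; v ends 2 cm/s.
11–14 s: v starts 2 cm/s; Δx = 2·3 + ½·-5·3² = -16.5 cm; v ends -13 cm/s.
x(14) = 6 + Σ Δx = -294 cm.

-294 cm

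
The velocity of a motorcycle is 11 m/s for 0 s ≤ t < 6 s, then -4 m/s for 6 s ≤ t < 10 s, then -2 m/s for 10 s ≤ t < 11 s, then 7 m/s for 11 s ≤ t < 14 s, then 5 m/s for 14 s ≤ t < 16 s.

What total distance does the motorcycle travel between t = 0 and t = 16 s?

115 m

Total distance travelled is ∫|v| dt — sum the magnitudes of each area piece.
0–6 s: |11| × 6 = 66 m
6–10 s: |-4| × 4 = 16 m
10–11 s: |-2| × 1 = 2 m
11–14 s: |7| × 3 = 21 m
14–16 s: |5| × 2 = 10 m
Total distance = 115 m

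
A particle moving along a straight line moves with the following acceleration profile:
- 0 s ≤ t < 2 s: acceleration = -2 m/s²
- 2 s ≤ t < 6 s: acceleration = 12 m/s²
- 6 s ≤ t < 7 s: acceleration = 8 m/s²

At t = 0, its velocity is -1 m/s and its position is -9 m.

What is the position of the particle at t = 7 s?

On each constant-a segment, Δv = aΔt and Δx = v₀Δt + ½aΔt²; chain segment to segment.
0–2 s: v starts -1 m/s; Δx = -1·2 + ½·-2·2² = -6 m; v ends -5 m/s.
2–6 s: v starts -5 m/s; Δx = -5·4 + ½·12·4² = 76 m; v ends 43 m/s.
6–7 s: v starts 43 m/s; Δx = 43·1 + ½·8·1² = 47 m; v ends 51 m/s.
x(7) = -9 + Σ Δx = 108 m.

108 m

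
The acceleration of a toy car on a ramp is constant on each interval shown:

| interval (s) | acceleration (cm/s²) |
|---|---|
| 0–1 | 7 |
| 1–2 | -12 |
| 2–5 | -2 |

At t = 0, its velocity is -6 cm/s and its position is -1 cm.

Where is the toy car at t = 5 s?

-50.5 cm

On each constant-a segment, Δv = aΔt and Δx = v₀Δt + ½aΔt²; chain segment to segment.
0–1 s: v starts -6 cm/s; Δx = -6·1 + ½·7·1² = -2.5 cm; v ends 1 cm/s.
1–2 s: v starts 1 cm/s; Δx = 1·1 + ½·-12·1² = -5 cm; v ends -11 cm/s.
2–5 s: v starts -11 cm/s; Δx = -11·3 + ½·-2·3² = -42 cm; v ends -17 cm/s.
x(5) = -1 + Σ Δx = -50.5 cm.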